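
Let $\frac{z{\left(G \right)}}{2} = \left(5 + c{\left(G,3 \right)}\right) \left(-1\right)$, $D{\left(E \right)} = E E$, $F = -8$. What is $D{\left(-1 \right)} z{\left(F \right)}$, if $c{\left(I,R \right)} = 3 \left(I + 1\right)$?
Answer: $32$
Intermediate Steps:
$D{\left(E \right)} = E^{2}$
$c{\left(I,R \right)} = 3 + 3 I$ ($c{\left(I,R \right)} = 3 \left(1 + I\right) = 3 + 3 I$)
$z{\left(G \right)} = -16 - 6 G$ ($z{\left(G \right)} = 2 \left(5 + \left(3 + 3 G\right)\right) \left(-1\right) = 2 \left(8 + 3 G\right) \left(-1\right) = 2 \left(-8 - 3 G\right) = -16 - 6 G$)
$D{\left(-1 \right)} z{\left(F \right)} = \left(-1\right)^{2} \left(-16 - -48\right) = 1 \left(-16 + 48\right) = 1 \cdot 32 = 32$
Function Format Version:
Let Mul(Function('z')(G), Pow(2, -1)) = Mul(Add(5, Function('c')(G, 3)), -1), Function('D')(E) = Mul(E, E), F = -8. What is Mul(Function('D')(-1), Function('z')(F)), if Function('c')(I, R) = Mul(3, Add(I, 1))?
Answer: 32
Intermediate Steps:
Function('D')(E) = Pow(E, 2)
Function('c')(I, R) = Add(3, Mul(3, I)) (Function('c')(I, R) = Mul(3, Add(1, I)) = Add(3, Mul(3, I)))
Function('z')(G) = Add(-16, Mul(-6, G)) (Function('z')(G) = Mul(2, Mul(Add(5, Add(3, Mul(3, G))), -1)) = Mul(2, Mul(Add(8, Mul(3, G)), -1)) = Mul(2, Add(-8, Mul(-3, G))) = Add(-16, Mul(-6, G)))
Mul(Function('D')(-1), Function('z')(F)) = Mul(Pow(-1, 2), Add(-16, Mul(-6, -8))) = Mul(1, Add(-16, 48)) = Mul(1, 32) = 32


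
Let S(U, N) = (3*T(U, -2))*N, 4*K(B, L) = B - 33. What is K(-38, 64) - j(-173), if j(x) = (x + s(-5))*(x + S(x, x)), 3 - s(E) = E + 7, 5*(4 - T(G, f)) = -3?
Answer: -8808131/20 ≈ -4.4041e+5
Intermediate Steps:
T(G, f) = 23/5 (T(G, f) = 4 - ⅕*(-3) = 4 + ⅗ = 23/5)
K(B, L) = -33/4 + B/4 (K(B, L) = (B - 33)/4 = (-33 + B)/4 = -33/4 + B/4)
s(E) = -4 - E (s(E) = 3 - (E + 7) = 3 - (7 + E) = 3 + (-7 - E) = -4 - E)
S(U, N) = 69*N/5 (S(U, N) = (3*(23/5))*N = 69*N/5)
j(x) = 74*x*(1 + x)/5 (j(x) = (x + (-4 - 1*(-5)))*(x + 69*x/5) = (x + (-4 + 5))*(74*x/5) = (x + 1)*(74*x/5) = (1 + x)*(74*x/5) = 74*x*(1 + x)/5)
K(-38, 64) - j(-173) = (-33/4 + (¼)*(-38)) - 74*(-173)*(1 - 173)/5 = (-33/4 - 19/2) - 74*(-173)*(-172)/5 = -71/4 - 1*2201944/5 = -71/4 - 2201944/5 = -8808131/20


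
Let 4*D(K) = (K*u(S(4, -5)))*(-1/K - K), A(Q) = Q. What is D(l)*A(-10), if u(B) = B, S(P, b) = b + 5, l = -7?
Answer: 0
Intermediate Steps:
S(P, b) = 5 + b
D(K) = 0 (D(K) = ((K*(5 - 5))*(-1/K - K))/4 = ((K*0)*(-K - 1/K))/4 = (0*(-K - 1/K))/4 = (1/4)*0 = 0)
D(l)*A(-10) = 0*(-10) = 0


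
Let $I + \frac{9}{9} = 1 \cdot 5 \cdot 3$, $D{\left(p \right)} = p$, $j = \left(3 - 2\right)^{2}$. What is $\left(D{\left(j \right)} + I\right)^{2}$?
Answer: $225$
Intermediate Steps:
$j = 1$ ($j = 1^{2} = 1$)
$I = 14$ ($I = -1 + 1 \cdot 5 \cdot 3 = -1 + 5 \cdot 3 = -1 + 15 = 14$)
$\left(D{\left(j \right)} + I\right)^{2} = \left(1 + 14\right)^{2} = 15^{2} = 225$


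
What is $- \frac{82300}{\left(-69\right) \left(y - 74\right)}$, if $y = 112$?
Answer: $\frac{41150}{1311} \approx 31.388$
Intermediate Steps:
$- \frac{82300}{\left(-69\right) \left(y - 74\right)} = - \frac{82300}{\left(-69\right) \left(112 - 74\right)} = - \frac{82300}{\left(-69\right) 38} = - \frac{82300}{-2622} = \left(-82300\right) \left(- \frac{1}{2622}\right) = \frac{41150}{1311}$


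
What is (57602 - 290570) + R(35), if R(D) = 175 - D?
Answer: -232828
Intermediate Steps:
(57602 - 290570) + R(35) = (57602 - 290570) + (175 - 1*35) = -232968 + (175 - 35) = -232968 + 140 = -232828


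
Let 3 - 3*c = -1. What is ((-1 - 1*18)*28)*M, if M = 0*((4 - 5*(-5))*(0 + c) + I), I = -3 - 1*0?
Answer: 0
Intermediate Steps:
c = 4/3 (c = 1 - ⅓*(-1) = 1 + ⅓ = 4/3 ≈ 1.3333)
I = -3 (I = -3 + 0 = -3)
M = 0 (M = 0*((4 - 5*(-5))*(0 + 4/3) - 3) = 0*((4 + 25)*(4/3) - 3) = 0*(29*(4/3) - 3) = 0*(116/3 - 3) = 0*(107/3) = 0)
((-1 - 1*18)*28)*M = ((-1 - 1*18)*28)*0 = ((-1 - 18)*28)*0 = -19*28*0 = -532*0 = 0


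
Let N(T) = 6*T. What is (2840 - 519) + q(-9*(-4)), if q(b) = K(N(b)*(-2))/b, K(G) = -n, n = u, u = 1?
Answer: 83555/36 ≈ 2321.0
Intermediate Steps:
n = 1
K(G) = -1 (K(G) = -1*1 = -1)
q(b) = -1/b
(2840 - 519) + q(-9*(-4)) = (2840 - 519) - 1/((-9*(-4))) = 2321 - 1/36 = 83555/36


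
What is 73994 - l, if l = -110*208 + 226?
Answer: 96648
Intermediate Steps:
l = -22654 (l = -22880 + 226 = -22654)
73994 - l = 73994 - 1*(-22654) = 73994 + 22654 = 96648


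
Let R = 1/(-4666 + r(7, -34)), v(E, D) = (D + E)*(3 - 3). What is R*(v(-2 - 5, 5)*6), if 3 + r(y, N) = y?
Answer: 0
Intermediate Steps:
r(y, N) = -3 + y
v(E, D) = 0 (v(E, D) = (D + E)*0 = 0)
R = -1/4662 (R = 1/(-4666 + (-3 + 7)) = 1/(-4666 + 4) = 1/(-4662) = -1/4662 ≈ -0.00021450)
R*(v(-2 - 5, 5)*6) = -0*6 = -1/4662*0 = 0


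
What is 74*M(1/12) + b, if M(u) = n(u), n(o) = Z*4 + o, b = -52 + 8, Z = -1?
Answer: -2003/6 ≈ -333.83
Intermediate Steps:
b = -44
n(o) = -4 + o (n(o) = -1*4 + o = -4 + o)
M(u) = -4 + u
74*M(1/12) + b = 74*(-4 + 1/12) - 44 = 74*(-47/12) - 44 = -1739/6 - 44 = -2003/6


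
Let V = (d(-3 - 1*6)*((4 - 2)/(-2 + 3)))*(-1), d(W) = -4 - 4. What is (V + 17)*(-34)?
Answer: -1122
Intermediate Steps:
d(W) = -8
V = 16 (V = -8*(4 - 2)/(-2 + 3)*(-1) = -16/1*(-1) = -16*(-1) = 16)
(V + 17)*(-34) = (16 + 17)*(-34) = 33*(-34) = -1122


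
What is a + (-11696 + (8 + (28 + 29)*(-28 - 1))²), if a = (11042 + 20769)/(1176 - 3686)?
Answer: 6762733979/2510 ≈ 2.6943e+6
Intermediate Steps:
a = -31811/2510 (a = 31811/(-2510) = 31811*(-1/2510) = -31811/2510 ≈ -12.674)
a + (-11696 + (8 + (28 + 29)*(-28 - 1))²) = -31811/2510 + (-11696 + (8 + (28 + 29)*(-28 - 1))²) = -31811/2510 + (-11696 + (8 + 57*(-29))²) = -31811/2510 + (-11696 + (8 - 1653)²) = -31811/2510 + (-11696 + (-1645)²) = -31811/2510 + (-11696 + 2706025) = -31811/2510 + 2694329 = 6762733979/2510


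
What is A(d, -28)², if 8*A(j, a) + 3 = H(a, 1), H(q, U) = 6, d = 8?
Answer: 9/64 ≈ 0.14063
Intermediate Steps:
A(j, a) = 3/8 (A(j, a) = -3/8 + (⅛)*6 = -3/8 + ¾ = 3/8)
A(d, -28)² = (3/8)² = 9/64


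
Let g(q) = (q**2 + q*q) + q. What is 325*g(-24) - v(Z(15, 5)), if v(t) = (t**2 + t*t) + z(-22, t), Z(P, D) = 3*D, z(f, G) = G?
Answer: 366135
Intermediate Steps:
g(q) = q + 2*q**2 (g(q) = (q**2 + q**2) + q = 2*q**2 + q = q + 2*q**2)
v(t) = t + 2*t**2 (v(t) = (t**2 + t*t) + t = (t**2 + t**2) + t = 2*t**2 + t = t + 2*t**2)
325*g(-24) - v(Z(15, 5)) = 325*(-24*(1 + 2*(-24))) - 3*5*(1 + 2*(3*5)) = 325*(-24*(1 - 48)) - 15*(1 + 2*15) = 325*(-24*(-47)) - 15*(1 + 30) = 325*1128 - 15*31 = 366600 - 1*465 = 366600 - 465 = 366135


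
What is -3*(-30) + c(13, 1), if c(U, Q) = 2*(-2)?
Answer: 86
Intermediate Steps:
c(U, Q) = -4
-3*(-30) + c(13, 1) = -3*(-30) - 4 = 90 - 4 = 86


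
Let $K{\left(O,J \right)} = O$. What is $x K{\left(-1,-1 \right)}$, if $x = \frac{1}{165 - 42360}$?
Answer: $\frac{1}{42195} \approx 2.3699 \cdot 10^{-5}$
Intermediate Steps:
$x = - \frac{1}{42195}$ ($x = \frac{1}{-42195} = - \frac{1}{42195} \approx -2.3699 \cdot 10^{-5}$)
$x K{\left(-1,-1 \right)} = \left(- \frac{1}{42195}\right) \left(-1\right) = \frac{1}{42195}$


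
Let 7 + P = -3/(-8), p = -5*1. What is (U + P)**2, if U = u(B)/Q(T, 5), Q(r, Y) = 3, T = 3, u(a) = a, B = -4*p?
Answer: 1/576 ≈ 0.0017361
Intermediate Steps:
p = -5
B = 20 (B = -4*(-5) = 20)
P = -53/8 (P = -7 - 3/(-8) = -7 - 3*(-1/8) = -7 + 3/8 = -53/8 ≈ -6.6250)
U = 20/3 ≈ 6.6667
(U + P)**2 = (20/3 - 53/8)**2 = (1/24)**2 = 1/576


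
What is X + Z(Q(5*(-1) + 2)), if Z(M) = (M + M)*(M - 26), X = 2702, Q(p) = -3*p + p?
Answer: 2462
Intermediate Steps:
Q(p) = -2*p
Z(M) = 2*M*(-26 + M) (Z(M) = (2*M)*(-26 + M) = 2*M*(-26 + M))
X + Z(Q(5*(-1) + 2)) = 2702 + 2*(-2*(5*(-1) + 2))*(-26 - 2*(5*(-1) + 2)) = 2702 + 2*(-2*(-5 + 2))*(-26 - 2*(-5 + 2)) = 2702 + 2*(-2*(-3))*(-26 - 2*(-3)) = 2702 + 2*6*(-26 + 6) = 2702 + 2*6*(-20) = 2702 - 240 = 2462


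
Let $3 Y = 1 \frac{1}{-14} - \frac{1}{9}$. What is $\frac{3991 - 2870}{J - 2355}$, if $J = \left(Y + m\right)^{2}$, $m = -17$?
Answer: $- \frac{160172964}{294902219} \approx -0.54314$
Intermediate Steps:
$Y = - \frac{23}{378}$ ($Y = \frac{1 \frac{1}{-14} - \frac{1}{9}}{3} = \frac{1 \left(- \frac{1}{14}\right) - \frac{1}{9}}{3} = \frac{- \frac{1}{14} - \frac{1}{9}}{3} = \frac{1}{3} \left(- \frac{23}{126}\right) = - \frac{23}{378} \approx -0.060847$)
$J = \frac{41589601}{142884}$ ($J = \left(- \frac{23}{378} - 17\right)^{2} = \left(- \frac{6449}{378}\right)^{2} = \frac{41589601}{142884} \approx 291.07$)
$\frac{3991 - 2870}{J - 2355} = \frac{3991 - 2870}{\frac{41589601}{142884} - 2355} = \frac{1121}{- \frac{294902219}{142884}} = 1121 \left(- \frac{142884}{294902219}\right) = - \frac{160172964}{294902219}$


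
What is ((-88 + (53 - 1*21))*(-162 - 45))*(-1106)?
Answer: -12820752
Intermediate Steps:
((-88 + (53 - 1*21))*(-162 - 45))*(-1106) = ((-88 + (53 - 21))*(-207))*(-1106) = ((-88 + 32)*(-207))*(-1106) = -56*(-207)*(-1106) = 11592*(-1106) = -12820752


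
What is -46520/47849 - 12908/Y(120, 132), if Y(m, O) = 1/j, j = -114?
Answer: 70410331168/47849 ≈ 1.4715e+6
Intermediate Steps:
Y(m, O) = -1/114 (Y(m, O) = 1/(-114) = -1/114)
-46520/47849 - 12908/Y(120, 132) = -46520/47849 - 12908/(-1/114) = -46520*1/47849 - 12908*(-114) = -46520/47849 + 1471512 = 70410331168/47849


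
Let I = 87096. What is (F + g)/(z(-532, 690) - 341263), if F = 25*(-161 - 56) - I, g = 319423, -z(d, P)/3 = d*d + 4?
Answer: -226902/1190347 ≈ -0.19062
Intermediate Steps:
z(d, P) = -12 - 3*d² (z(d, P) = -3*(d*d + 4) = -3*(d² + 4) = -3*(4 + d²) = -12 - 3*d²)
F = -92521 (F = 25*(-161 - 56) - 1*87096 = 25*(-217) - 87096 = -5425 - 87096 = -92521)
(F + g)/(z(-532, 690) - 341263) = (-92521 + 319423)/((-12 - 3*(-532)²) - 341263) = 226902/((-12 - 3*283024) - 341263) = 226902/((-12 - 849072) - 341263) = 226902/(-849084 - 341263) = 226902/(-1190347) = 226902*(-1/1190347) = -226902/1190347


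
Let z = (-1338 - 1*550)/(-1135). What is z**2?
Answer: 3564544/1288225 ≈ 2.7670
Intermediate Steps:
z = 1888/1135 (z = (-1338 - 550)*(-1/1135) = -1888*(-1/1135) = 1888/1135 ≈ 1.6634)
z**2 = (1888/1135)**2 = 3564544/1288225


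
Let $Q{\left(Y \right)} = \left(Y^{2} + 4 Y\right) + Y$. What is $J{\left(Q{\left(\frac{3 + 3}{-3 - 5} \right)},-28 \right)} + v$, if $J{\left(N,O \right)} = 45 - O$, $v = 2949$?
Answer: $3022$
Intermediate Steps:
$Q{\left(Y \right)} = Y^{2} + 5 Y$
$J{\left(Q{\left(\frac{3 + 3}{-3 - 5} \right)},-28 \right)} + v = \left(45 - -28\right) + 2949 = \left(45 + 28\right) + 2949 = 73 + 2949 = 3022$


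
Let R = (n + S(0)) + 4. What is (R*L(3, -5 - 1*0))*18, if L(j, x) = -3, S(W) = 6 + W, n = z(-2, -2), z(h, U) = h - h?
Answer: -540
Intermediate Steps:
z(h, U) = 0
n = 0
R = 10 (R = (0 + (6 + 0)) + 4 = (0 + 6) + 4 = 6 + 4 = 10)
(R*L(3, -5 - 1*0))*18 = (10*(-3))*18 = -30*18 = -540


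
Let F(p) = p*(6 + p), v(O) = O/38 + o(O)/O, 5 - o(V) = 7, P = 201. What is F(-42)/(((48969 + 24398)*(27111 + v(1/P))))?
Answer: 1649808/2138159037983 ≈ 7.7160e-7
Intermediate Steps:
o(V) = -2 (o(V) = 5 - 1*7 = 5 - 7 = -2)
v(O) = -2/O + O/38 (v(O) = O/38 - 2/O = -2/O + O/38)
F(-42)/(((48969 + 24398)*(27111 + v(1/P)))) = (-42*(6 - 42))/(((48969 + 24398)*(27111 + (-2/(1/201) + (1/38)/201)))) = (-42*(-36))/((73367*(27111 + (-2/1/201 + (1/38)*(1/201))))) = 1512/((73367*(27111 + (-2*201 + 1/7638)))) = 1512/((73367*(27111 + (-402 + 1/7638)))) = 1512/((73367*(27111 - 3070475/7638))) = 1512/((73367*(204003343/7638))) = 1512/(14967113265881/7638) = 1512*(7638/14967113265881) = 1649808/2138159037983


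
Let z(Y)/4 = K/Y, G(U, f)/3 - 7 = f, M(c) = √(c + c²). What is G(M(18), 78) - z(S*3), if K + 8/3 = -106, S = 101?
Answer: 233099/909 ≈ 256.43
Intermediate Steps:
G(U, f) = 21 + 3*f
K = -326/3 (K = -8/3 - 106 = -326/3 ≈ -108.67)
z(Y) = -1304/(3*Y) (z(Y) = 4*(-326/(3*Y)) = -1304/(3*Y))
G(M(18), 78) - z(S*3) = (21 + 3*78) - (-1304)/(3*(101*3)) = (21 + 234) - (-1304)/(3*303) = 255 - (-1304)/(3*303) = 255 - 1*(-1304/909) = 255 + 1304/909 = 233099/909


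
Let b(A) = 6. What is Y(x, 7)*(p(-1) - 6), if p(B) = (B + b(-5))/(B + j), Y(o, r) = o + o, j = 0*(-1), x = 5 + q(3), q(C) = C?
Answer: -176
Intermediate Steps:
x = 8 (x = 5 + 3 = 8)
j = 0
Y(o, r) = 2*o
p(B) = (6 + B)/B (p(B) = (B + 6)/(B + 0) = (6 + B)/B)
Y(x, 7)*(p(-1) - 6) = (2*8)*((6 - 1)/(-1) - 6) = 16*(-1*5 - 6) = 16*(-5 - 6) = 16*(-11) = -176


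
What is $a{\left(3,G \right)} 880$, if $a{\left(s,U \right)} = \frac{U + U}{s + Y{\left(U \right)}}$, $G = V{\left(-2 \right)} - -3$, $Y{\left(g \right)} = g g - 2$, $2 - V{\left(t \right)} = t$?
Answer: $\frac{1232}{5} \approx 246.4$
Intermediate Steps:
$V{\left(t \right)} = 2 - t$
$Y{\left(g \right)} = -2 + g^{2}$ ($Y{\left(g \right)} = g^{2} - 2 = -2 + g^{2}$)
$G = 7$ ($G = \left(2 - -2\right) - -3 = \left(2 + 2\right) + 3 = 4 + 3 = 7$)
$a{\left(s,U \right)} = \frac{2 U}{-2 + s + U^{2}}$ ($a{\left(s,U \right)} = \frac{U + U}{s + \left(-2 + U^{2}\right)} = \frac{2 U}{-2 + s + U^{2}}$)
$a{\left(3,G \right)} 880 = 2 \cdot 7 \frac{1}{-2 + 3 + 7^{2}} \cdot 880 = 2 \cdot 7 \frac{1}{-2 + 3 + 49} \cdot 880 = 2 \cdot 7 \cdot \frac{1}{50} \cdot 880 = \frac{7}{25} \cdot 880 = \frac{1232}{5}$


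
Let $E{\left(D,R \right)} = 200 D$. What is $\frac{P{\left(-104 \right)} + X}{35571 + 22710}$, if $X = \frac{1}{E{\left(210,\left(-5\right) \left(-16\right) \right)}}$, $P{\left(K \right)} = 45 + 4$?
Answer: $\frac{2058001}{2447802000} \approx 0.00084075$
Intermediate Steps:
$P{\left(K \right)} = 49$
$X = \frac{1}{42000}$ ($X = \frac{1}{200 \cdot 210} = \frac{1}{42000} \approx 2.381 \cdot 10^{-5}$)
$\frac{P{\left(-104 \right)} + X}{35571 + 22710} = \frac{49 + \frac{1}{42000}}{35571 + 22710} = \frac{2058001}{42000 \cdot 58281} = \frac{2058001}{42000} \cdot \frac{1}{58281} = \frac{2058001}{2447802000}$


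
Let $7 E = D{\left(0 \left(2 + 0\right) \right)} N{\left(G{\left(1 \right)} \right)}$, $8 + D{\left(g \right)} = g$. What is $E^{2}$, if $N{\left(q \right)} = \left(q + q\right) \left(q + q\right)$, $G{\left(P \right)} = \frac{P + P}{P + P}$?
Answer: $\frac{1024}{49} \approx 20.898$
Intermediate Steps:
$D{\left(g \right)} = -8 + g$
$G{\left(P \right)} = 1$ ($G{\left(P \right)} = \frac{2 P}{2 P} = 2 P \frac{1}{2 P} = 1$)
$N{\left(q \right)} = 4 q^{2}$ ($N{\left(q \right)} = 2 q 2 q = 4 q^{2}$)
$E = - \frac{32}{7}$ ($E = \frac{\left(-8 + 0 \left(2 + 0\right)\right) 4 \cdot 1^{2}}{7} = \frac{\left(-8 + 0 \cdot 2\right) 4 \cdot 1}{7} = \frac{\left(-8 + 0\right) 4}{7} = \frac{\left(-8\right) 4}{7} = \frac{1}{7} \left(-32\right) = - \frac{32}{7} \approx -4.5714$)
$E^{2} = \left(- \frac{32}{7}\right)^{2} = \frac{1024}{49}$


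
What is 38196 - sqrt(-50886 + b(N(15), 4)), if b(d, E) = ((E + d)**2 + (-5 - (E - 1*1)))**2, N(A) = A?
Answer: 38196 - sqrt(73723) ≈ 37925.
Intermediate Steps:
b(d, E) = (-4 + (E + d)**2 - E)**2 (b(d, E) = ((E + d)**2 + (-5 - (E - 1)))**2 = ((E + d)**2 + (-5 - (-1 + E)))**2 = ((E + d)**2 + (-5 + (1 - E)))**2 = ((E + d)**2 + (-4 - E))**2 = (-4 + (E + d)**2 - E)**2)
38196 - sqrt(-50886 + b(N(15), 4)) = 38196 - sqrt(-50886 + (4 + 4 - (4 + 15)**2)**2) = 38196 - sqrt(-50886 + (4 + 4 - 1*19**2)**2) = 38196 - sqrt(-50886 + (4 + 4 - 1*361)**2) = 38196 - sqrt(-50886 + (4 + 4 - 361)**2) = 38196 - sqrt(-50886 + (-353)**2) = 38196 - sqrt(-50886 + 124609) = 38196 - sqrt(73723)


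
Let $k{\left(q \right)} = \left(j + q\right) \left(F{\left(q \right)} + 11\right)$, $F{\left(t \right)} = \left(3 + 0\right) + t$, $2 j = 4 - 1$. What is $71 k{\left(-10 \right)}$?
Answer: $-2414$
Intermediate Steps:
$j = \frac{3}{2}$ ($j = \frac{4 - 1}{2} = \frac{1}{2} \cdot 3 = \frac{3}{2} \approx 1.5$)
$F{\left(t \right)} = 3 + t$
$k{\left(q \right)} = \left(14 + q\right) \left(\frac{3}{2} + q\right)$ ($k{\left(q \right)} = \left(\frac{3}{2} + q\right) \left(\left(3 + q\right) + 11\right) = \left(\frac{3}{2} + q\right) \left(14 + q\right) = \left(14 + q\right) \left(\frac{3}{2} + q\right)$)
$71 k{\left(-10 \right)} = 71 \left(21 + \left(-10\right)^{2} + \frac{31}{2} \left(-10\right)\right) = 71 \left(21 + 100 - 155\right) = 71 \left(-34\right) = -2414$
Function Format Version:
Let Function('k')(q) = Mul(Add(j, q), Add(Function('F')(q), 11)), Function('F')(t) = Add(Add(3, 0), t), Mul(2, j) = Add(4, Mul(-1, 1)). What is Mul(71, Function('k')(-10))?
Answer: -2414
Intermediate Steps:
j = Rational(3, 2) (j = Mul(Rational(1, 2), Add(4, Mul(-1, 1))) = Mul(Rational(1, 2), Add(4, -1)) = Mul(Rational(1, 2), 3) = Rational(3, 2) ≈ 1.5000)
Function('F')(t) = Add(3, t)
Function('k')(q) = Mul(Add(14, q), Add(Rational(3, 2), q)) (Function('k')(q) = Mul(Add(Rational(3, 2), q), Add(Add(3, q), 11)) = Mul(Add(Rational(3, 2), q), Add(14, q)) = Mul(Add(14, q), Add(Rational(3, 2), q)))
Mul(71, Function('k')(-10)) = Mul(71, Add(21, Pow(-10, 2), Mul(Rational(31, 2), -10))) = Mul(71, Add(21, 100, -155)) = Mul(71, -34) = -2414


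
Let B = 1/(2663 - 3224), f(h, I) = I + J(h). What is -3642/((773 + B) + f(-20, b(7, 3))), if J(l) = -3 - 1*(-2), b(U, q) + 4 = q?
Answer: -1021581/216265 ≈ -4.7237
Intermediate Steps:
b(U, q) = -4 + q
J(l) = -1 (J(l) = -3 + 2 = -1)
f(h, I) = -1 + I (f(h, I) = I - 1 = -1 + I)
B = -1/561 (B = 1/(-561) = -1/561 ≈ -0.0017825)
-3642/((773 + B) + f(-20, b(7, 3))) = -3642/((773 - 1/561) + (-1 + (-4 + 3))) = -3642/(433652/561 + (-1 - 1)) = -3642/(433652/561 - 2) = -3642/432530/561 = -3642*561/432530 = -1021581/216265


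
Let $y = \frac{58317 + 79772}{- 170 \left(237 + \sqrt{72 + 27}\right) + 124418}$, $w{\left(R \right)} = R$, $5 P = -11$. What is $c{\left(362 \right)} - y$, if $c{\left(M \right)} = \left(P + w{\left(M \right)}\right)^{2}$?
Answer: $\frac{74338129716273}{574241825} - \frac{5030385 \sqrt{11}}{505332806} \approx 1.2945 \cdot 10^{5}$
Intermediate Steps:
$P = - \frac{11}{5}$ ($P = \frac{1}{5} \left(-11\right) = - \frac{11}{5} \approx -2.2$)
$c{\left(M \right)} = \left(- \frac{11}{5} + M\right)^{2}$
$y = \frac{138089}{84128 - 510 \sqrt{11}}$ ($y = \frac{138089}{- 170 \left(237 + \sqrt{99}\right) + 124418} = \frac{138089}{- 170 \left(237 + 3 \sqrt{11}\right) + 124418} = \frac{138089}{\left(-40290 - 510 \sqrt{11}\right) + 124418} = \frac{138089}{84128 - 510 \sqrt{11}} \approx 1.6751$)
$c{\left(362 \right)} - y = \frac{\left(-11 + 5 \cdot 362\right)^{2}}{25} - \left(\frac{37718024}{22969673} + \frac{5030385 \sqrt{11}}{505332806}\right) = \frac{\left(-11 + 1810\right)^{2}}{25} - \left(\frac{37718024}{22969673} + \frac{5030385 \sqrt{11}}{505332806}\right) = \frac{1799^{2}}{25} - \left(\frac{37718024}{22969673} + \frac{5030385 \sqrt{11}}{505332806}\right) = \frac{1}{25} \cdot 3236401 - \left(\frac{37718024}{22969673} + \frac{5030385 \sqrt{11}}{505332806}\right) = \frac{3236401}{25} - \left(\frac{37718024}{22969673} + \frac{5030385 \sqrt{11}}{505332806}\right) = \frac{74338129716273}{574241825} - \frac{5030385 \sqrt{11}}{505332806}$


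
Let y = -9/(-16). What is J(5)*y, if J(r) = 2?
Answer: 9/8 ≈ 1.1250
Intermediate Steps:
y = 9/16 (y = -9*(-1/16) = 9/16 ≈ 0.56250)
J(5)*y = 2*(9/16) = 9/8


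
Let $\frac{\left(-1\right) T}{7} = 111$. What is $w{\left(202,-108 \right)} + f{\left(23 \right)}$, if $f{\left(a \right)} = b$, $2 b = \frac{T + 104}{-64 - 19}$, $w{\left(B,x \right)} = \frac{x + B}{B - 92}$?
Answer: $\frac{44817}{9130} \approx 4.9088$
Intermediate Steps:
$T = -777$ ($T = \left(-7\right) 111 = -777$)
$w{\left(B,x \right)} = \frac{B + x}{-92 + B}$
$b = \frac{673}{166}$ ($b = \frac{\left(-777 + 104\right) \frac{1}{-64 - 19}}{2} = \frac{\left(-673\right) \frac{1}{-83}}{2} = \frac{\left(-673\right) \left(- \frac{1}{83}\right)}{2} = \frac{1}{2} \cdot \frac{673}{83} = \frac{673}{166} \approx 4.0542$)
$f{\left(a \right)} = \frac{673}{166}$
$w{\left(202,-108 \right)} + f{\left(23 \right)} = \frac{202 - 108}{-92 + 202} + \frac{673}{166} = \frac{1}{110} \cdot 94 + \frac{673}{166} = \frac{47}{55} + \frac{673}{166} = \frac{44817}{9130}$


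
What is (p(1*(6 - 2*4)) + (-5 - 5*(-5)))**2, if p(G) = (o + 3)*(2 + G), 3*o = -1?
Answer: 400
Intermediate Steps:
o = -1/3 (o = (1/3)*(-1) = -1/3 ≈ -0.33333)
p(G) = 16/3 + 8*G/3 (p(G) = (-1/3 + 3)*(2 + G) = 8*(2 + G)/3 = 16/3 + 8*G/3)
(p(1*(6 - 2*4)) + (-5 - 5*(-5)))**2 = ((16/3 + 8*(1*(6 - 2*4))/3) + (-5 - 5*(-5)))**2 = ((16/3 + 8*(1*(6 - 8))/3) + (-5 + 25))**2 = ((16/3 + 8*(1*(-2))/3) + 20)**2 = ((16/3 + (8/3)*(-2)) + 20)**2 = ((16/3 - 16/3) + 20)**2 = (0 + 20)**2 = 20**2 = 400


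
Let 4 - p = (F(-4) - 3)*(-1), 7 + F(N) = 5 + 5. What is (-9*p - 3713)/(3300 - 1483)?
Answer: -163/79 ≈ -2.0633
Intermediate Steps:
F(N) = 3 (F(N) = -7 + (5 + 5) = -7 + 10 = 3)
p = 4 (p = 4 - (3 - 3)*(-1) = 4 - 0*(-1) = 4 - 1*0 = 4 + 0 = 4)
(-9*p - 3713)/(3300 - 1483) = (-9*4 - 3713)/(3300 - 1483) = (-36 - 3713)/1817 = -3749*1/1817 = -163/79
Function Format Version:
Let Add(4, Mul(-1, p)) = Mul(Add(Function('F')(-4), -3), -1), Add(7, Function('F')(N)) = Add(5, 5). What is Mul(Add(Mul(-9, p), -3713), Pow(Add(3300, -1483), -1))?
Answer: Rational(-163, 79) ≈ -2.0633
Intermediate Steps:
Function('F')(N) = 3 (Function('F')(N) = Add(-7, Add(5, 5)) = Add(-7, 10) = 3)
p = 4 (p = Add(4, Mul(-1, Mul(Add(3, -3), -1))) = Add(4, Mul(-1, Mul(0, -1))) = Add(4, Mul(-1, 0)) = Add(4, 0) = 4)
Mul(Add(Mul(-9, p), -3713), Pow(Add(3300, -1483), -1)) = Mul(Add(Mul(-9, 4), -3713), Pow(Add(3300, -1483), -1)) = Mul(Add(-36, -3713), Pow(1817, -1)) = Mul(-3749, Rational(1, 1817)) = Rational(-163, 79)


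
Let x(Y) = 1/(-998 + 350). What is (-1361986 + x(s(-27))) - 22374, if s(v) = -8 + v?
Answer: -897065281/648 ≈ -1.3844e+6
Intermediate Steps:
x(Y) = -1/648 (x(Y) = 1/(-648) = -1/648)
(-1361986 + x(s(-27))) - 22374 = (-1361986 - 1/648) - 22374 = -882566929/648 - 22374 = -897065281/648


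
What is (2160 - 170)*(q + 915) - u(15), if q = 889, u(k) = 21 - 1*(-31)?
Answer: 3589908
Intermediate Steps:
u(k) = 52 (u(k) = 21 + 31 = 52)
(2160 - 170)*(q + 915) - u(15) = (2160 - 170)*(889 + 915) - 1*52 = 1990*1804 - 52 = 3589960 - 52 = 3589908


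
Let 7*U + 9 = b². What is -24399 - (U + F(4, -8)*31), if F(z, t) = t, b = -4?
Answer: -24152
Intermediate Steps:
U = 1 (U = -9/7 + (⅐)*(-4)² = -9/7 + (⅐)*16 = -9/7 + 16/7 = 1)
-24399 - (U + F(4, -8)*31) = -24399 - (1 - 8*31) = -24399 - (1 - 248) = -24399 - 1*(-247) = -24399 + 247 = -24152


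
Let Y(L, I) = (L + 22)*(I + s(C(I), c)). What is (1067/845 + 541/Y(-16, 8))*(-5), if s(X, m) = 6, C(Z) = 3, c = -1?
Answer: -546773/14196 ≈ -38.516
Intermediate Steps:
Y(L, I) = (6 + I)*(22 + L) (Y(L, I) = (L + 22)*(I + 6) = (22 + L)*(6 + I) = (6 + I)*(22 + L))
(1067/845 + 541/Y(-16, 8))*(-5) = (1067/845 + 541/(132 + 6*(-16) + 22*8 + 8*(-16)))*(-5) = (1067*(1/845) + 541/(132 - 96 + 176 - 128))*(-5) = (1067/845 + 541/84)*(-5) = (546773/70980)*(-5) = -546773/14196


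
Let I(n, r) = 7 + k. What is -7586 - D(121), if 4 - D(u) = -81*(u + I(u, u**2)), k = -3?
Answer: -17715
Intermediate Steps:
I(n, r) = 4 (I(n, r) = 7 - 3 = 4)
D(u) = 328 + 81*u (D(u) = 4 - (-81)*(u + 4) = 4 - (-81)*(4 + u) = 4 - (-324 - 81*u) = 4 + (324 + 81*u) = 328 + 81*u)
-7586 - D(121) = -7586 - (328 + 81*121) = -7586 - (328 + 9801) = -7586 - 1*10129 = -7586 - 10129 = -17715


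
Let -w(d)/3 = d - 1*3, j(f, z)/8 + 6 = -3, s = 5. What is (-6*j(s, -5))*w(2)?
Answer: 1296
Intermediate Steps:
j(f, z) = -72 (j(f, z) = -48 + 8*(-3) = -48 - 24 = -72)
w(d) = 9 - 3*d (w(d) = -3*(d - 1*3) = -3*(d - 3) = -3*(-3 + d) = 9 - 3*d)
(-6*j(s, -5))*w(2) = (-6*(-72))*(9 - 3*2) = 432*(9 - 6) = 432*3 = 1296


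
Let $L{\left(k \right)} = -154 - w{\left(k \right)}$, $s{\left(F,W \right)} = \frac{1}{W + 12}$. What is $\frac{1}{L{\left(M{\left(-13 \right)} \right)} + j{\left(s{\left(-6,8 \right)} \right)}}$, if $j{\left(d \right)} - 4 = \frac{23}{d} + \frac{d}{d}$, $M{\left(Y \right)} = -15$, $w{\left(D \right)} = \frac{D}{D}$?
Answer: $\frac{1}{310} \approx 0.0032258$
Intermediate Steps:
$w{\left(D \right)} = 1$
$s{\left(F,W \right)} = \frac{1}{12 + W}$
$L{\left(k \right)} = -155$ ($L{\left(k \right)} = -154 - 1 = -155$)
$j{\left(d \right)} = 5 + \frac{23}{d}$ ($j{\left(d \right)} = 4 + \left(\frac{23}{d} + \frac{d}{d}\right) = 4 + \left(\frac{23}{d} + 1\right) = 4 + \left(1 + \frac{23}{d}\right) = 5 + \frac{23}{d}$)
$\frac{1}{L{\left(M{\left(-13 \right)} \right)} + j{\left(s{\left(-6,8 \right)} \right)}} = \frac{1}{-155 + \left(5 + \frac{23}{\frac{1}{12 + 8}}\right)} = \frac{1}{-155 + \left(5 + \frac{23}{\frac{1}{20}}\right)} = \frac{1}{-155 + \left(5 + 23 \frac{1}{\frac{1}{20}}\right)} = \frac{1}{-155 + \left(5 + 23 \cdot 20\right)} = \frac{1}{-155 + \left(5 + 460\right)} = \frac{1}{-155 + 465} = \frac{1}{310}$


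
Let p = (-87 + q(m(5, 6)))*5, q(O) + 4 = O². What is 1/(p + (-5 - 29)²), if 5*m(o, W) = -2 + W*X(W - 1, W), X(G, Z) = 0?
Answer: 5/3509 ≈ 0.0014249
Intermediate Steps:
m(o, W) = -⅖ (m(o, W) = (-2 + W*0)/5 = (-2 + 0)/5 = (⅕)*(-2) = -⅖)
q(O) = -4 + O²
p = -2271/5 (p = (-87 + (-4 + (-⅖)²))*5 = (-87 + (-4 + 4/25))*5 = (-87 - 96/25)*5 = -2271/25*5 = -2271/5 ≈ -454.20)
1/(p + (-5 - 29)²) = 1/(-2271/5 + (-5 - 29)²) = 1/(-2271/5 + (-34)²) = 1/(-2271/5 + 1156) = 1/(3509/5) = 5/3509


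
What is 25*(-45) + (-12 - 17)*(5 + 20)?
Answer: -1850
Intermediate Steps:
25*(-45) + (-12 - 17)*(5 + 20) = -1125 - 29*25 = -1125 - 725 = -1850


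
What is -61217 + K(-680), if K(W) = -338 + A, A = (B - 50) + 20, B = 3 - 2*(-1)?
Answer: -61580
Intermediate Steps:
B = 5 (B = 3 + 2 = 5)
A = -25 (A = (5 - 50) + 20 = -45 + 20 = -25)
K(W) = -363 (K(W) = -338 - 25 = -363)
-61217 + K(-680) = -61217 - 363 = -61580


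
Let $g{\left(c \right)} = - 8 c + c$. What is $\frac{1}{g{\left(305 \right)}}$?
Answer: $- \frac{1}{2135} \approx -0.00046838$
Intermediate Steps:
$g{\left(c \right)} = - 7 c$
$\frac{1}{g{\left(305 \right)}} = \frac{1}{\left(-7\right) 305} = \frac{1}{-2135} = - \frac{1}{2135}$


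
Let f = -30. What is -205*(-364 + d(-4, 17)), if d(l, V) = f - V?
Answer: 84255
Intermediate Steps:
d(l, V) = -30 - V
-205*(-364 + d(-4, 17)) = -205*(-364 + (-30 - 1*17)) = -205*(-364 + (-30 - 17)) = -205*(-364 - 47) = -205*(-411) = 84255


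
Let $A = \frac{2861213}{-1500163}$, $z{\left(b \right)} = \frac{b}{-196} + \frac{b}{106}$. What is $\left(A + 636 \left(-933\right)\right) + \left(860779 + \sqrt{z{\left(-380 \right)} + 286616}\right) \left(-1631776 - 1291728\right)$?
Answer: $- \frac{3775147352614070865}{1500163} - \frac{2923504 \sqrt{39449886281}}{371} \approx -2.5181 \cdot 10^{12}$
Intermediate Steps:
$z{\left(b \right)} = \frac{45 b}{10388}$ ($z{\left(b \right)} = b \left(- \frac{1}{196}\right) + b \frac{1}{106} = - \frac{b}{196} + \frac{b}{106} = \frac{45 b}{10388}$)
$A = - \frac{2861213}{1500163}$ ($A = 2861213 \left(- \frac{1}{1500163}\right) = - \frac{2861213}{1500163} \approx -1.9073$)
$\left(A + 636 \left(-933\right)\right) + \left(860779 + \sqrt{z{\left(-380 \right)} + 286616}\right) \left(-1631776 - 1291728\right) = \left(- \frac{2861213}{1500163} + 636 \left(-933\right)\right) + \left(860779 + \sqrt{\frac{45}{10388} \left(-380\right) + 286616}\right) \left(-1631776 - 1291728\right) = \left(- \frac{2861213}{1500163} - 593388\right) + \left(860779 + \sqrt{- \frac{4275}{2597} + 286616}\right) \left(-2923504\right) = - \frac{890181583457}{1500163} + \left(860779 + \sqrt{\frac{744337477}{2597}}\right) \left(-2923504\right) = - \frac{890181583457}{1500163} + \left(860779 + \frac{\sqrt{39449886281}}{371}\right) \left(-2923504\right) = - \frac{890181583457}{1500163} - \left(2516490849616 + \frac{2923504 \sqrt{39449886281}}{371}\right) = - \frac{3775147352614070865}{1500163} - \frac{2923504 \sqrt{39449886281}}{371}$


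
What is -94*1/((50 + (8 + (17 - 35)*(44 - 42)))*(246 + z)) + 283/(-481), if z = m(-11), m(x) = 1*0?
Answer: -788405/1301586 ≈ -0.60573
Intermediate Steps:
m(x) = 0
z = 0
-94*1/((50 + (8 + (17 - 35)*(44 - 42)))*(246 + z)) + 283/(-481) = -94*1/((50 + (8 + (17 - 35)*(44 - 42)))*(246 + 0)) + 283/(-481) = -94*1/(246*(50 + (8 - 18*2))) + 283*(-1/481) = -94*1/(246*(50 + (8 - 36))) - 283/481 = -94*1/(246*(50 - 28)) - 283/481 = -94/(22*246) - 283/481 = -94/5412 - 283/481 = -94*1/5412 - 283/481 = -47/2706 - 283/481 = -788405/1301586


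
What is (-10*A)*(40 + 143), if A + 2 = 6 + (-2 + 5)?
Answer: -12810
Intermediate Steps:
A = 7 (A = -2 + (6 + (-2 + 5)) = -2 + (6 + 3) = -2 + 9 = 7)
(-10*A)*(40 + 143) = (-10*7)*(40 + 143) = -70*183 = -12810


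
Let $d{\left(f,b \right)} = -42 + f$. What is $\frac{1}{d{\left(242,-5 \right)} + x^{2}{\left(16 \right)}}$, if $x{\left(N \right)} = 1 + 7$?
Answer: $\frac{1}{264} \approx 0.0037879$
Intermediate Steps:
$x{\left(N \right)} = 8$
$\frac{1}{d{\left(242,-5 \right)} + x^{2}{\left(16 \right)}} = \frac{1}{\left(-42 + 242\right) + 8^{2}} = \frac{1}{200 + 64} = \frac{1}{264}$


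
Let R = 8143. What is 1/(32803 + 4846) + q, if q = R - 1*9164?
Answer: -38439628/37649 ≈ -1021.0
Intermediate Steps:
q = -1021 (q = 8143 - 1*9164 = 8143 - 9164 = -1021)
1/(32803 + 4846) + q = 1/(32803 + 4846) - 1021 = 1/37649 - 1021 = -38439628/37649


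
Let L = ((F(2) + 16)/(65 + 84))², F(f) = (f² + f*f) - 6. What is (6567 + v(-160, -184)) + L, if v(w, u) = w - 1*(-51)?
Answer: 143374382/22201 ≈ 6458.0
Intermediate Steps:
F(f) = -6 + 2*f² (F(f) = (f² + f²) - 6 = 2*f² - 6 = -6 + 2*f²)
v(w, u) = 51 + w (v(w, u) = w + 51 = 51 + w)
L = 324/22201 (L = (((-6 + 2*2²) + 16)/(65 + 84))² = (((-6 + 2*4) + 16)/149)² = (((-6 + 8) + 16)*(1/149))² = ((2 + 16)*(1/149))² = (18*(1/149))² = (18/149)² = 324/22201 ≈ 0.014594)
(6567 + v(-160, -184)) + L = (6567 + (51 - 160)) + 324/22201 = (6567 - 109) + 324/22201 = 6458 + 324/22201 = 143374382/22201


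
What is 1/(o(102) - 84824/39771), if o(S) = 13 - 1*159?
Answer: -39771/5891390 ≈ -0.0067507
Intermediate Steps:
o(S) = -146 (o(S) = 13 - 159 = -146)
1/(o(102) - 84824/39771) = 1/(-146 - 84824/39771) = 1/(-5891390/39771) = -39771/5891390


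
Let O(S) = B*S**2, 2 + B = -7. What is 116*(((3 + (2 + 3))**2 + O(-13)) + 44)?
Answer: -163908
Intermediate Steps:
B = -9 (B = -2 - 7 = -9)
O(S) = -9*S**2
116*(((3 + (2 + 3))**2 + O(-13)) + 44) = 116*(((3 + (2 + 3))**2 - 9*(-13)**2) + 44) = 116*(((3 + 5)**2 - 9*169) + 44) = 116*((8**2 - 1521) + 44) = 116*((64 - 1521) + 44) = 116*(-1457 + 44) = 116*(-1413) = -163908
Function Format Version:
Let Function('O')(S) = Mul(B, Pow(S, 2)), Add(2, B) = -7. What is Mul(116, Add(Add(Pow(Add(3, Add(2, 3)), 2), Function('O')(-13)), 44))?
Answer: -163908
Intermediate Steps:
B = -9 (B = Add(-2, -7) = -9)
Function('O')(S) = Mul(-9, Pow(S, 2))
Mul(116, Add(Add(Pow(Add(3, Add(2, 3)), 2), Function('O')(-13)), 44)) = Mul(116, Add(Add(Pow(Add(3, Add(2, 3)), 2), Mul(-9, Pow(-13, 2))), 44)) = Mul(116, Add(Add(Pow(Add(3, 5), 2), Mul(-9, 169)), 44)) = Mul(116, Add(Add(Pow(8, 2), -1521), 44)) = Mul(116, Add(Add(64, -1521), 44)) = Mul(116, Add(-1457, 44)) = Mul(116, -1413) = -163908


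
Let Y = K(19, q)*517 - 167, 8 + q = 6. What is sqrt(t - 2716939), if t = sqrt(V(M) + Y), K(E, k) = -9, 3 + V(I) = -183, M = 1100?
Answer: sqrt(-2716939 + I*sqrt(5006)) ≈ 0.02 + 1648.3*I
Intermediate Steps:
q = -2 (q = -8 + 6 = -2)
V(I) = -186 (V(I) = -3 - 183 = -186)
Y = -4820 (Y = -9*517 - 167 = -4653 - 167 = -4820)
t = I*sqrt(5006) (t = sqrt(-186 - 4820) = sqrt(-5006) = I*sqrt(5006) ≈ 70.753*I)
sqrt(t - 2716939) = sqrt(I*sqrt(5006) - 2716939) = sqrt(-2716939 + I*sqrt(5006))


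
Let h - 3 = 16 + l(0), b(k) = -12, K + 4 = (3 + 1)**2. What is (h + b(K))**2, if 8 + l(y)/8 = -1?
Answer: 4225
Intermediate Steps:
K = 12 (K = -4 + (3 + 1)**2 = -4 + 4**2 = -4 + 16 = 12)
l(y) = -72 (l(y) = -64 + 8*(-1) = -64 - 8 = -72)
h = -53 (h = 3 + (16 - 72) = 3 - 56 = -53)
(h + b(K))**2 = (-53 - 12)**2 = (-65)**2 = 4225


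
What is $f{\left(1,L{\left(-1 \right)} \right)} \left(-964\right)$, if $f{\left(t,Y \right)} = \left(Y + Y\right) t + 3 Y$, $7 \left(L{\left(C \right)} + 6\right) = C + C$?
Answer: $\frac{212080}{7} \approx 30297.0$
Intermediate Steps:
$L{\left(C \right)} = -6 + \frac{2 C}{7}$ ($L{\left(C \right)} = -6 + \frac{C + C}{7} = -6 + \frac{2 C}{7}$)
$f{\left(t,Y \right)} = 3 Y + 2 Y t$ ($f{\left(t,Y \right)} = 2 Y t + 3 Y = 3 Y + 2 Y t$)
$f{\left(1,L{\left(-1 \right)} \right)} \left(-964\right) = \left(-6 + \frac{2}{7} \left(-1\right)\right) \left(3 + 2 \cdot 1\right) \left(-964\right) = \left(-6 - \frac{2}{7}\right) \left(3 + 2\right) \left(-964\right) = \left(- \frac{44}{7}\right) 5 \left(-964\right) = \left(- \frac{220}{7}\right) \left(-964\right) = \frac{212080}{7}$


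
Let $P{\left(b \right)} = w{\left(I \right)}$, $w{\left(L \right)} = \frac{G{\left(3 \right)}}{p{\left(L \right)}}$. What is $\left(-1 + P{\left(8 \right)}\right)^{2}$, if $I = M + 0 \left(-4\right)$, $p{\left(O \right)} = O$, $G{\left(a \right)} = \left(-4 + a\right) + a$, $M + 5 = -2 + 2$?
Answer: $\frac{49}{25} \approx 1.96$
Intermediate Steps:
$M = -5$ ($M = -5 + \left(-2 + 2\right) = -5 + 0 = -5$)
$G{\left(a \right)} = -4 + 2 a$
$I = -5$ ($I = -5 + 0 \left(-4\right) = -5 + 0 = -5$)
$w{\left(L \right)} = \frac{2}{L}$ ($w{\left(L \right)} = \frac{-4 + 2 \cdot 3}{L} = \frac{-4 + 6}{L} = \frac{2}{L}$)
$P{\left(b \right)} = - \frac{2}{5}$ ($P{\left(b \right)} = \frac{2}{-5} = 2 \left(- \frac{1}{5}\right) = - \frac{2}{5}$)
$\left(-1 + P{\left(8 \right)}\right)^{2} = \left(-1 - \frac{2}{5}\right)^{2} = \left(- \frac{7}{5}\right)^{2} = \frac{49}{25}$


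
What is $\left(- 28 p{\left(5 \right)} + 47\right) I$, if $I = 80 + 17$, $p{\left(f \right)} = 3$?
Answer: $-3589$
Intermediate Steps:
$I = 97$
$\left(- 28 p{\left(5 \right)} + 47\right) I = \left(\left(-28\right) 3 + 47\right) 97 = \left(-84 + 47\right) 97 = \left(-37\right) 97 = -3589$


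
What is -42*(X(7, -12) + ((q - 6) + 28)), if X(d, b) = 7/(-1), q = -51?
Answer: 1512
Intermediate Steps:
X(d, b) = -7 (X(d, b) = 7*(-1) = -7)
-42*(X(7, -12) + ((q - 6) + 28)) = -42*(-7 + ((-51 - 6) + 28)) = -42*(-7 + (-57 + 28)) = -42*(-7 - 29) = -42*(-36) = 1512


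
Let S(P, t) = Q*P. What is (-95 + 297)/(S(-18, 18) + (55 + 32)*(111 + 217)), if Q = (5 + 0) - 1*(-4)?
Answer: 101/14187 ≈ 0.0071192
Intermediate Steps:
Q = 9 (Q = 5 + 4 = 9)
S(P, t) = 9*P
(-95 + 297)/(S(-18, 18) + (55 + 32)*(111 + 217)) = (-95 + 297)/(9*(-18) + (55 + 32)*(111 + 217)) = 202/(-162 + 87*328) = 202/(-162 + 28536) = 202/28374 = 202*(1/28374) = 101/14187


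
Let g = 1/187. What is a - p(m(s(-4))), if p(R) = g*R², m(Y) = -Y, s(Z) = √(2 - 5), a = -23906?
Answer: -4470419/187 ≈ -23906.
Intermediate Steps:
g = 1/187 ≈ 0.0053476
s(Z) = I*√3 (s(Z) = √(-3) = I*√3)
p(R) = R²/187
a - p(m(s(-4))) = -23906 - (-I*√3)²/187 = -23906 - (-3)/187 = -23906 - 1*(-3/187) = -23906 + 3/187 = -4470419/187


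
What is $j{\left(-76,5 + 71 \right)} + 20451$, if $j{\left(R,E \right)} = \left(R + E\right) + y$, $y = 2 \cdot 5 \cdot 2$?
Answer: $20471$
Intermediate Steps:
$y = 20$ ($y = 10 \cdot 2 = 20$)
$j{\left(R,E \right)} = 20 + E + R$ ($j{\left(R,E \right)} = \left(R + E\right) + 20 = \left(E + R\right) + 20 = 20 + E + R$)
$j{\left(-76,5 + 71 \right)} + 20451 = \left(20 + \left(5 + 71\right) - 76\right) + 20451 = \left(20 + 76 - 76\right) + 20451 = 20 + 20451 = 20471$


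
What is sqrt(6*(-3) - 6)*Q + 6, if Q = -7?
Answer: 6 - 14*I*sqrt(6) ≈ 6.0 - 34.293*I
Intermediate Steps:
sqrt(6*(-3) - 6)*Q + 6 = sqrt(6*(-3) - 6)*(-7) + 6 = sqrt(-18 - 6)*(-7) + 6 = sqrt(-24)*(-7) + 6 = (2*I*sqrt(6))*(-7) + 6 = -14*I*sqrt(6) + 6 = 6 - 14*I*sqrt(6)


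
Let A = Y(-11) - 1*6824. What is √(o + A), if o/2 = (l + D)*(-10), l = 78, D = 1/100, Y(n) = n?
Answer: 6*I*√5830/5 ≈ 91.625*I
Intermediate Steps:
D = 1/100 ≈ 0.010000
o = -7801/5 (o = 2*((78 + 1/100)*(-10)) = 2*((7801/100)*(-10)) = 2*(-7801/10) = -7801/5 ≈ -1560.2)
A = -6835 (A = -11 - 1*6824 = -11 - 6824 = -6835)
√(o + A) = √(-7801/5 - 6835) = √(-41976/5) = 6*I*√5830/5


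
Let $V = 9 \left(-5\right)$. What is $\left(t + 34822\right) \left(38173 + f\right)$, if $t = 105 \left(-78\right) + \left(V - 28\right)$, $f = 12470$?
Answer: $1345027437$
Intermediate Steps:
$V = -45$
$t = -8263$ ($t = 105 \left(-78\right) - 73 = -8190 - 73 = -8263$)
$\left(t + 34822\right) \left(38173 + f\right) = \left(-8263 + 34822\right) \left(38173 + 12470\right) = 26559 \cdot 50643 = 1345027437$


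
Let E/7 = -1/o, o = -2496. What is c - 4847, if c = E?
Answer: -12098105/2496 ≈ -4847.0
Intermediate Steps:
E = 7/2496 (E = 7*(-1/(-2496)) = 7*(-1*(-1/2496)) = 7*(1/2496) = 7/2496 ≈ 0.0028045)
c = 7/2496 ≈ 0.0028045
c - 4847 = 7/2496 - 4847 = -12098105/2496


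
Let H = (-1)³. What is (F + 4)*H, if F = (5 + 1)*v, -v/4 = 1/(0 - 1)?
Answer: -28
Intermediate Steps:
H = -1
v = 4 (v = -4/(0 - 1) = -4/(-1) = -4*(-1) = 4)
F = 24 (F = (5 + 1)*4 = 6*4 = 24)
(F + 4)*H = (24 + 4)*(-1) = 28*(-1) = -28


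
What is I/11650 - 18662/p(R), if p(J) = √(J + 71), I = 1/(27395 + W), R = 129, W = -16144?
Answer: 1/131074150 - 9331*√2/10 ≈ -1319.6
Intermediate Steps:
I = 1/11251 (I = 1/(27395 - 16144) = 1/11251 ≈ 8.8881e-5)
p(J) = √(71 + J)
I/11650 - 18662/p(R) = (1/11251)/11650 - 18662/√(71 + 129) = (1/11251)*(1/11650) - 18662*√2/20 = 1/131074150 - 18662*√2/20 = 1/131074150 - 9331*√2/10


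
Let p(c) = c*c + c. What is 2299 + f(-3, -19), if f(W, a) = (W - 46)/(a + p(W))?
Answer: 29936/13 ≈ 2302.8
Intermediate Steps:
p(c) = c + c**2 (p(c) = c**2 + c = c + c**2)
f(W, a) = (-46 + W)/(a + W*(1 + W)) (f(W, a) = (W - 46)/(a + W*(1 + W)) = (-46 + W)/(a + W*(1 + W)))
2299 + f(-3, -19) = 2299 + (-46 - 3)/(-19 - 3*(1 - 3)) = 2299 - 49/(-19 - 3*(-2)) = 2299 - 49/(-19 + 6) = 2299 - 49/(-13) = 2299 - 1/13*(-49) = 2299 + 49/13 = 29936/13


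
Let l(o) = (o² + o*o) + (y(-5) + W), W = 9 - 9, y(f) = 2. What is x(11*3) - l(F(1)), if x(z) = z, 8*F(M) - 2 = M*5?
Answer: 943/32 ≈ 29.469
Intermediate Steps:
F(M) = ¼ + 5*M/8 (F(M) = ¼ + (M*5)/8 = ¼ + (5*M)/8 = ¼ + 5*M/8)
W = 0
l(o) = 2 + 2*o² (l(o) = (o² + o*o) + (2 + 0) = (o² + o²) + 2 = 2*o² + 2 = 2 + 2*o²)
x(11*3) - l(F(1)) = 11*3 - (2 + 2*(¼ + (5/8)*1)²) = 33 - (2 + 2*(¼ + 5/8)²) = 33 - (2 + 2*(7/8)²) = 33 - (2 + 2*(49/64)) = 33 - (2 + 49/32) = 33 - 1*113/32 = 33 - 113/32 = 943/32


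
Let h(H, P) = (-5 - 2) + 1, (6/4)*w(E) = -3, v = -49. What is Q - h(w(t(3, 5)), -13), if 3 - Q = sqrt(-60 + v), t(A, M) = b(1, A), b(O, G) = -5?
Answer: 9 - I*sqrt(109) ≈ 9.0 - 10.44*I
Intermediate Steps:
t(A, M) = -5
w(E) = -2 (w(E) = (2/3)*(-3) = -2)
Q = 3 - I*sqrt(109) (Q = 3 - sqrt(-60 - 49) = 3 - sqrt(-109) = 3 - I*sqrt(109) ≈ 3.0 - 10.44*I)
h(H, P) = -6 (h(H, P) = -7 + 1 = -6)
Q - h(w(t(3, 5)), -13) = (3 - I*sqrt(109)) - 1*(-6) = (3 - I*sqrt(109)) + 6 = 9 - I*sqrt(109)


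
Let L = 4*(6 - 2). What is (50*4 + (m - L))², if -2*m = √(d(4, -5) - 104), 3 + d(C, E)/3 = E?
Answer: 33824 - 1472*I*√2 ≈ 33824.0 - 2081.7*I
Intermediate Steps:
d(C, E) = -9 + 3*E
m = -4*I*√2 (m = -√((-9 + 3*(-5)) - 104)/2 = -√((-9 - 15) - 104)/2 = -√(-24 - 104)/2 = -4*I*√2 ≈ -5.6569*I)
L = 16 (L = 4*4 = 16)
(50*4 + (m - L))² = (50*4 + (-4*I*√2 - 1*16))² = (200 + (-4*I*√2 - 16))² = (200 + (-16 - 4*I*√2))² = (184 - 4*I*√2)²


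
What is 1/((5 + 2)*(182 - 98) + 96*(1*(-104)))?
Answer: -1/9396 ≈ -0.00010643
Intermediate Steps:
1/((5 + 2)*(182 - 98) + 96*(1*(-104))) = 1/(7*84 + 96*(-104)) = 1/(588 - 9984) = 1/(-9396) = -1/9396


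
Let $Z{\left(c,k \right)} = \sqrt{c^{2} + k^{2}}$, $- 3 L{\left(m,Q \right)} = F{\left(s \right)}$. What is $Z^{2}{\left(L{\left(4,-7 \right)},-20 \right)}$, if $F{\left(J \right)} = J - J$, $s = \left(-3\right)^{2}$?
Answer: $400$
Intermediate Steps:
$s = 9$
$F{\left(J \right)} = 0$
$L{\left(m,Q \right)} = 0$ ($L{\left(m,Q \right)} = \left(- \frac{1}{3}\right) 0 = 0$)
$Z^{2}{\left(L{\left(4,-7 \right)},-20 \right)} = \left(\sqrt{0^{2} + \left(-20\right)^{2}}\right)^{2} = \left(\sqrt{0 + 400}\right)^{2} = \left(\sqrt{400}\right)^{2} = 20^{2} = 400$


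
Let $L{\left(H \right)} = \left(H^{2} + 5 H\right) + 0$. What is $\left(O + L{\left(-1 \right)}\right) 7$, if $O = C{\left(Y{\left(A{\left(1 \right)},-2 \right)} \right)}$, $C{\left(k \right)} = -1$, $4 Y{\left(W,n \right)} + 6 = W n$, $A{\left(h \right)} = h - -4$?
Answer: $-35$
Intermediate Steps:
$A{\left(h \right)} = 4 + h$ ($A{\left(h \right)} = h + 4 = 4 + h$)
$Y{\left(W,n \right)} = - \frac{3}{2} + \frac{W n}{4}$
$O = -1$
$L{\left(H \right)} = H^{2} + 5 H$
$\left(O + L{\left(-1 \right)}\right) 7 = \left(-1 - \left(5 - 1\right)\right) 7 = \left(-1 - 4\right) 7 = \left(-5\right) 7 = -35$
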